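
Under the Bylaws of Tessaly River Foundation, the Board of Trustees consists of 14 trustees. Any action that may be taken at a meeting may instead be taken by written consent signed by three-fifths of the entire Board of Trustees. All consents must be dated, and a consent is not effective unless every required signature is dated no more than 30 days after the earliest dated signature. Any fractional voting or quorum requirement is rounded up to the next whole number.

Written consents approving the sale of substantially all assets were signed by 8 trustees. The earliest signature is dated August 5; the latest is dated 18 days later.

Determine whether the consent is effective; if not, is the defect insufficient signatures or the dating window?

Signatures required: three-fifths of 14 — 3/5 of 14 = 8.40, rounded up to 9, so 9 needed; 8 signed. Insufficient.
Dating window: the latest signature is 18 days after the earliest; the limit is 30 days. Within the window.

Not effective — insufficient signatures.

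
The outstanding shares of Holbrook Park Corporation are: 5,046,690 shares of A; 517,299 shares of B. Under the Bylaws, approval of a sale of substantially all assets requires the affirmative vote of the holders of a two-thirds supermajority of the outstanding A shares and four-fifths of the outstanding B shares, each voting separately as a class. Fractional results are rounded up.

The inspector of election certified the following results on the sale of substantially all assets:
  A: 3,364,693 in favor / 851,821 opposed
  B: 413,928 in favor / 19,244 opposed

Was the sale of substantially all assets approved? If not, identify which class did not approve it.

A: 2/3 of 5046690 = 3364460; 3,364,460 required, 3,364,693 in favor — approved.
B: 4/5 of 517299 = 413839.20, rounded up to 413840; 413,840 required, 413,928 in favor — approved.

Approved — every class gave the required vote.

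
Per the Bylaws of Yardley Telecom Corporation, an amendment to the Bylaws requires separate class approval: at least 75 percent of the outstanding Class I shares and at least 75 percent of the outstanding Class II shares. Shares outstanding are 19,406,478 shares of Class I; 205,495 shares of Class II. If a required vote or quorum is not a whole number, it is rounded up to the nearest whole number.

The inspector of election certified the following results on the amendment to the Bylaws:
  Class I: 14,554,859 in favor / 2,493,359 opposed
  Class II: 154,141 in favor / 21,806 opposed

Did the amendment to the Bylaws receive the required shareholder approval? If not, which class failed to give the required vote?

Class I: 3/4 of 19406478 = 14554858.50, rounded up to 14554859; 14,554,859 required, 14,554,859 in favor — approved.
Class II: 3/4 of 205495 = 154121.25, rounded up to 154122; 154,122 required, 154,141 in favor — approved.

Approved — every class gave the required vote.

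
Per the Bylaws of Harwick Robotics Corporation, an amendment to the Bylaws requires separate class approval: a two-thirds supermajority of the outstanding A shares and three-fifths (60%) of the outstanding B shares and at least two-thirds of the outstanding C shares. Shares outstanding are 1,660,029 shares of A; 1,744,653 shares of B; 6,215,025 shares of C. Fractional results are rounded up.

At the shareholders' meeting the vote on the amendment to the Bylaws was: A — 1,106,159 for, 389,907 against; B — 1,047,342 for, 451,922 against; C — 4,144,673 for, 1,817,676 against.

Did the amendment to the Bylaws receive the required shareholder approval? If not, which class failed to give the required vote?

Not approved — the A shares did not give the required vote.

A: 2/3 of 1660029 = 1106686; 1,106,686 required, 1,106,159 in favor — not approved.
B: 3/5 of 1744653 = 1046791.80, rounded up to 1046792; 1,046,792 required, 1,047,342 in favor — approved.
C: 2/3 of 6215025 = 4143350; 4,143,350 required, 4,144,673 in favor — approved.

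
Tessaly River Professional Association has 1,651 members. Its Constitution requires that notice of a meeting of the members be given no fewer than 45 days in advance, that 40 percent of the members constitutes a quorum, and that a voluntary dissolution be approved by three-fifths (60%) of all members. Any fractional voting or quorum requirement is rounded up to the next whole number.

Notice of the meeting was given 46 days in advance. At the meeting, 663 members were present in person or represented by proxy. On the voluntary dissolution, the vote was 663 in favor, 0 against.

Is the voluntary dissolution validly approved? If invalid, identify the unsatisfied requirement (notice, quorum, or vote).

Notice: 46 days given; 45 required. Satisfied.
Quorum: 40% of 1,651 = 660.40, rounded up to 661; 663 present. Satisfied.
Vote: requires three-fifths of all members (1,651); 3/5 of 1651 = 990.60, rounded up to 991, so 991 needed; 663 in favor. Not satisfied.

Invalid — vote requirement not satisfied.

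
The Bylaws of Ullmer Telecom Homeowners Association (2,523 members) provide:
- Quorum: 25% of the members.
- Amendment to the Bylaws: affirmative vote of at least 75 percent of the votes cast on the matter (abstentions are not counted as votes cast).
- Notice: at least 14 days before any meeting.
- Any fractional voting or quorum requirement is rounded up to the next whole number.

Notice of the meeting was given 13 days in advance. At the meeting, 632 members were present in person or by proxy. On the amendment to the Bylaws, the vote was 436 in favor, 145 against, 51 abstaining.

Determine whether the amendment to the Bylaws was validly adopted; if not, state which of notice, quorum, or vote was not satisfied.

Invalid — notice requirement not satisfied.

Notice: 13 days given; 14 required. Not satisfied.
Quorum: 25% of 2,523 = 630.75, rounded up to 631; 632 present. Satisfied.
Vote: requires three-fourths of the votes cast (632 − 51 abstaining = 581); 3/4 of 581 = 435.75, rounded up to 436, so 436 needed; 436 in favor. Satisfied.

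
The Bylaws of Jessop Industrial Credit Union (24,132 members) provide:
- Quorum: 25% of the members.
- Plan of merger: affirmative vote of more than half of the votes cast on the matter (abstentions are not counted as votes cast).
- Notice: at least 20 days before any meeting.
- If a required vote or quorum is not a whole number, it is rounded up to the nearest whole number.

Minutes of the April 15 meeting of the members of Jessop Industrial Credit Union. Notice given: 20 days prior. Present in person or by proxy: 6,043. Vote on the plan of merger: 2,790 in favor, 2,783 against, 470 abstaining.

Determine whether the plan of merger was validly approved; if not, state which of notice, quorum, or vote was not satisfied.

Notice: 20 days given; 20 required. Satisfied.
Quorum: 25% of 24,132 = 6,033; 6,043 present. Satisfied.
Vote: requires a majority of the votes cast (6,043 − 470 abstaining = 5,573); a majority of 5573 is 2787, so 2,787 needed; 2,790 in favor. Satisfied.

Valid — all requirements satisfied.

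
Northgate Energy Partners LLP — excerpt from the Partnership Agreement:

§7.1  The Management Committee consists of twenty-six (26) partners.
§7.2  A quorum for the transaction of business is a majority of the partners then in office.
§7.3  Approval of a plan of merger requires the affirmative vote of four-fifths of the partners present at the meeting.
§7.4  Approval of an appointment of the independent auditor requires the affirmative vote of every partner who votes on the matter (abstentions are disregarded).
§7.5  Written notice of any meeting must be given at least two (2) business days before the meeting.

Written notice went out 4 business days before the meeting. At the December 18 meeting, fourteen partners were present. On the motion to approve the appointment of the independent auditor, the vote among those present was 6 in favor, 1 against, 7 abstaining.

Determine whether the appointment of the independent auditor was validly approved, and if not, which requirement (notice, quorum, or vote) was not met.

Invalid — vote requirement not satisfied.

Notice: 4 business days given; 2 required (4 ≥ 2). Satisfied.
Quorum: 14 present; quorum is 14. Satisfied.
Vote: the appointment of the independent auditor requires the unanimous vote of the votes cast (14 present − 7 abstaining = 7). Unanimous means all 7, so 7 affirmative votes are needed; 6 voted in favor. Not satisfied.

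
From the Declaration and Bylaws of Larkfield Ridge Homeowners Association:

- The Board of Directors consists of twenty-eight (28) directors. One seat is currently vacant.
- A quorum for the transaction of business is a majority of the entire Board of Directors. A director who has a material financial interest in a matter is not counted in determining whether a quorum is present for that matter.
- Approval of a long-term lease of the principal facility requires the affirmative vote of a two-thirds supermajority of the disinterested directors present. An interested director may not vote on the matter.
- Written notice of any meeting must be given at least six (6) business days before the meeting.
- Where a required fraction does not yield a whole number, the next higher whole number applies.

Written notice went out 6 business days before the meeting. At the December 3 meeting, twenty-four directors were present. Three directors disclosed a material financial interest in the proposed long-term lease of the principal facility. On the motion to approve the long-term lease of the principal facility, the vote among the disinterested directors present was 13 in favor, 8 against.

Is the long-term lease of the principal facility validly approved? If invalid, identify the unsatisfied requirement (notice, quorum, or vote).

Notice: 6 business days given; 6 required (6 ≥ 6). Satisfied.
Quorum: 24 present, but the 3 interested directors do not count, leaving 21. Quorum is 15. Satisfied.
Vote: the long-term lease of the principal facility requires two-thirds of the disinterested directors present (24 − 3 = 21). 2/3 of 21 = 14, so 14 affirmative votes are needed; 13 voted in favor. Not satisfied.

Invalid — vote requirement not satisfied.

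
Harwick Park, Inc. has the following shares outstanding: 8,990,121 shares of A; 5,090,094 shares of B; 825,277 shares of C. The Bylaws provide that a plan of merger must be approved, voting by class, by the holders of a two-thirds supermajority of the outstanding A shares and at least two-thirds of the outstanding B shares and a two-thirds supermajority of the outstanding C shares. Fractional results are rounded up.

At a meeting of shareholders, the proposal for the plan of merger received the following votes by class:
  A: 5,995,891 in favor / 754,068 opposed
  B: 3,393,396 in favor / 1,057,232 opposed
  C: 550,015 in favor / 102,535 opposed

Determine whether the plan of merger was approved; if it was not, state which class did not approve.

Not approved — the C shares did not give the required vote.

A: 2/3 of 8990121 = 5993414; 5,993,414 required, 5,995,891 in favor — approved.
B: 2/3 of 5090094 = 3393396; 3,393,396 required, 3,393,396 in favor — approved.
C: 2/3 of 825277 = 550184.67, rounded up to 550185; 550,185 required, 550,015 in favor — not approved.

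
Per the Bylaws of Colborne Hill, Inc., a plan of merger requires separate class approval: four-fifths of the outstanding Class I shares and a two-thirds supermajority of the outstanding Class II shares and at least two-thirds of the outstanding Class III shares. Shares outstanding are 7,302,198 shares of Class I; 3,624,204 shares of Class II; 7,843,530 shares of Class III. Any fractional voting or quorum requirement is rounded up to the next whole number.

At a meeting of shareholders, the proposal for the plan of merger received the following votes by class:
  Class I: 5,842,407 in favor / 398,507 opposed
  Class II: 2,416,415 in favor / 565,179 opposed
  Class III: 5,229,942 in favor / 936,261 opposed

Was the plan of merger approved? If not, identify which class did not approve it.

Class I: 4/5 of 7302198 = 5841758.40, rounded up to 5841759; 5,841,759 required, 5,842,407 in favor — approved.
Class II: 2/3 of 3624204 = 2416136; 2,416,136 required, 2,416,415 in favor — approved.
Class III: 2/3 of 7843530 = 5229020; 5,229,020 required, 5,229,942 in favor — approved.

Approved — every class gave the required vote.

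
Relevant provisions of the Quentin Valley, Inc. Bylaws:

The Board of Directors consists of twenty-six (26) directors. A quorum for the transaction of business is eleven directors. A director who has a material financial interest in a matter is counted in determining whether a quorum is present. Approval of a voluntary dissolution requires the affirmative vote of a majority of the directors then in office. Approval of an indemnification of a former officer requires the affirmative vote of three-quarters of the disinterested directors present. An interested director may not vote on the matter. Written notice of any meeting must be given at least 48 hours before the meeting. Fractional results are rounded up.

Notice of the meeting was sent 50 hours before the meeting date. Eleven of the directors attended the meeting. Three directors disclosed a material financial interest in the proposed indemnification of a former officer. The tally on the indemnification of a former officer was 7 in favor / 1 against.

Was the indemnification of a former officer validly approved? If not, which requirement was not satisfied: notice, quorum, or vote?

Valid — all requirements satisfied.

Notice: 50 hours given; 48 required (50 ≥ 48). Satisfied.
Quorum: 11 present (interested directors count toward quorum); quorum is 11. Satisfied.
Vote: the indemnification of a former officer requires three-fourths of the disinterested directors present (11 − 3 = 8). 3/4 of 8 = 6, so 6 affirmative votes are needed; 7 voted in favor. Satisfied.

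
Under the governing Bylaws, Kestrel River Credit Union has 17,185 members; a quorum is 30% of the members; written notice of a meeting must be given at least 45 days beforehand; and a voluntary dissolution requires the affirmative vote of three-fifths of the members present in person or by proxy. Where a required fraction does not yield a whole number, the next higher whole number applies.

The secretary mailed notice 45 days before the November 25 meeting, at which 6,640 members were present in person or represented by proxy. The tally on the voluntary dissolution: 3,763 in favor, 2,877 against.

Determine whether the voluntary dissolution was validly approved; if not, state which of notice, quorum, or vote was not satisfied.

Invalid — vote requirement not satisfied.

Notice: 45 days given; 45 required. Satisfied.
Quorum: 30% of 17,185 = 5,155.50, rounded up to 5,156; 6,640 present. Satisfied.
Vote: requires three-fifths of those present (6,640); 3/5 of 6640 = 3984, so 3,984 needed; 3,763 in favor. Not satisfied.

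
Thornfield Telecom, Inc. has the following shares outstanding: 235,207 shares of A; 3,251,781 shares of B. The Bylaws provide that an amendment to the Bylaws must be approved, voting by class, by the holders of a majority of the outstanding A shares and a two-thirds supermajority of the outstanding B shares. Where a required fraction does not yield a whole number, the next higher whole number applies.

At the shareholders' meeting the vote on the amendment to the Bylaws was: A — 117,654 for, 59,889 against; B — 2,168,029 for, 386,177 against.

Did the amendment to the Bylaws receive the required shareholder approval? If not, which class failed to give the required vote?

Approved — every class gave the required vote.

A: a majority of 235207 is 117604; 117,604 required, 117,654 in favor — approved.
B: 2/3 of 3251781 = 2167854; 2,167,854 required, 2,168,029 in favor — approved.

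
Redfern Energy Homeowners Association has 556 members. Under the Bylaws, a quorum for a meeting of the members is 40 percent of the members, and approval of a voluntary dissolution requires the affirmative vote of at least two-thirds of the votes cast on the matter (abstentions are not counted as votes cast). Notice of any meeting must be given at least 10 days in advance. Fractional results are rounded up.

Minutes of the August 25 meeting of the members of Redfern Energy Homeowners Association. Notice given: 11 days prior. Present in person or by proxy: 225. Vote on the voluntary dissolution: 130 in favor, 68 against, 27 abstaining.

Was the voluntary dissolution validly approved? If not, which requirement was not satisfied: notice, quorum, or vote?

Invalid — vote requirement not satisfied.

Notice: 11 days given; 10 required. Satisfied.
Quorum: 40% of 556 = 222.40, rounded up to 223; 225 present. Satisfied.
Vote: requires two-thirds of the votes cast (225 − 27 abstaining = 198); 2/3 of 198 = 132, so 132 needed; 130 in favor. Not satisfied.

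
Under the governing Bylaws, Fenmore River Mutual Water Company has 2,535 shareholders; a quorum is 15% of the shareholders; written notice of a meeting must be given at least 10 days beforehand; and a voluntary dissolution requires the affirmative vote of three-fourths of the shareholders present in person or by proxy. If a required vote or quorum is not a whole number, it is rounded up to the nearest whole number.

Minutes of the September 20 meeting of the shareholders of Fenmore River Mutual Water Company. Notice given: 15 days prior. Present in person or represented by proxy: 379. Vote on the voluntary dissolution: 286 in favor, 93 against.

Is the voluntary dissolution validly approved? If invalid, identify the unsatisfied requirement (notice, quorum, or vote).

Invalid — quorum requirement not satisfied.

Notice: 15 days given; 10 required. Satisfied.
Quorum: 15% of 2,535 = 380.25, rounded up to 381; 379 present. Not satisfied.
Vote: requires three-fourths of those present (379); 3/4 of 379 = 284.25, rounded up to 285, so 285 needed; 286 in favor. Satisfied.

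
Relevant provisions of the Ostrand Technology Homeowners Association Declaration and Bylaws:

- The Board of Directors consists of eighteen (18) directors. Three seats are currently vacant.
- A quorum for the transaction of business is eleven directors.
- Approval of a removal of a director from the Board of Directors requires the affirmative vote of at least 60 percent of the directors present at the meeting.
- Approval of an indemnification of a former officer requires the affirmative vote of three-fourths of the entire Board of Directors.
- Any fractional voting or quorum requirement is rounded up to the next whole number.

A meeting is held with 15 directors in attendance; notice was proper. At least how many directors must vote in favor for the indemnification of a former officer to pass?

14

The indemnification of a former officer requires three-fourths of the entire Board of Directors (18).
3/4 of 18 = 13.50, rounded up to 14.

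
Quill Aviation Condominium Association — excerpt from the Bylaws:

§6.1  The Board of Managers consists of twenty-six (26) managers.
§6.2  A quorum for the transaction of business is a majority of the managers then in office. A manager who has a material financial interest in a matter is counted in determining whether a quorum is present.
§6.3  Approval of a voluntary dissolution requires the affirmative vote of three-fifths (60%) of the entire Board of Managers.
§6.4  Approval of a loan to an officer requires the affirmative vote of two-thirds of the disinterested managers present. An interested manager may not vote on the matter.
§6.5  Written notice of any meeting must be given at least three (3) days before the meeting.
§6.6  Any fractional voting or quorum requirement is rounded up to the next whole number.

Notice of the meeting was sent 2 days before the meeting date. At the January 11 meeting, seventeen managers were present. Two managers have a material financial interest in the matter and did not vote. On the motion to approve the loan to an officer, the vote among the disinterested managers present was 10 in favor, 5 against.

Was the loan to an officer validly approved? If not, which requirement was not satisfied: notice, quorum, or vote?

Invalid — notice requirement not satisfied.

Notice: 2 days given; 3 required (2 < 3). Not satisfied.
Quorum: 17 present (interested managers count toward quorum); quorum is 14. Satisfied.
Vote: the loan to an officer requires two-thirds of the disinterested managers present (17 − 2 = 15). 2/3 of 15 = 10, so 10 affirmative votes are needed; 10 voted in favor. Satisfied.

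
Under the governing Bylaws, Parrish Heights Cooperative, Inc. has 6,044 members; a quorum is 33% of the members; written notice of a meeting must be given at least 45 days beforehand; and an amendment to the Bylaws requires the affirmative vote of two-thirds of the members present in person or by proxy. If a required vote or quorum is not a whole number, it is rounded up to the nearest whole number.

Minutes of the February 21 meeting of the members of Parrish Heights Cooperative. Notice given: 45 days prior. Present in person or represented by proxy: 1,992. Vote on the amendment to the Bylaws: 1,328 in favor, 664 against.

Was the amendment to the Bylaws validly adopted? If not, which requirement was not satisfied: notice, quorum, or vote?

Notice: 45 days given; 45 required. Satisfied.
Quorum: 33% of 6,044 = 1,994.52, rounded up to 1,995; 1,992 present. Not satisfied.
Vote: requires two-thirds of those present (1,992); 2/3 of 1992 = 1328, so 1,328 needed; 1,328 in favor. Satisfied.

Invalid — quorum requirement not satisfied.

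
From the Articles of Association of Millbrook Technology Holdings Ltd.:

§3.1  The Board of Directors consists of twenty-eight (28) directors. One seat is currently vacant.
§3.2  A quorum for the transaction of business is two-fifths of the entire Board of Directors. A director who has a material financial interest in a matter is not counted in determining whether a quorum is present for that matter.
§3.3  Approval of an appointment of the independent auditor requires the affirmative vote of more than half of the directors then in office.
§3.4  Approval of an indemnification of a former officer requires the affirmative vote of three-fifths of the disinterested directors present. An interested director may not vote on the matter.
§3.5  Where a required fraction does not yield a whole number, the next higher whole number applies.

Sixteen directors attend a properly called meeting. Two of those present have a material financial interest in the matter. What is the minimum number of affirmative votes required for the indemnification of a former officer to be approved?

The indemnification of a former officer requires three-fifths of the disinterested directors present (16 − 2 = 14).
3/5 of 14 = 8.40, rounded up to 9.

9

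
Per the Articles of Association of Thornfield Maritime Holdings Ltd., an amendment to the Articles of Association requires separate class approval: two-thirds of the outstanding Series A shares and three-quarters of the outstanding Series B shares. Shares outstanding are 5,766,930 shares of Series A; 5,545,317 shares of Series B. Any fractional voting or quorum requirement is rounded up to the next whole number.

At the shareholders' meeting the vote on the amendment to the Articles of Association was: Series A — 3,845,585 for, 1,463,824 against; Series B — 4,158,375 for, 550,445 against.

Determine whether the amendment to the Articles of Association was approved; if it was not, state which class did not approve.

Not approved — the Series B shares did not give the required vote.

Series A: 2/3 of 5766930 = 3844620; 3,844,620 required, 3,845,585 in favor — approved.
Series B: 3/4 of 5545317 = 4158987.75, rounded up to 4158988; 4,158,988 required, 4,158,375 in favor — not approved.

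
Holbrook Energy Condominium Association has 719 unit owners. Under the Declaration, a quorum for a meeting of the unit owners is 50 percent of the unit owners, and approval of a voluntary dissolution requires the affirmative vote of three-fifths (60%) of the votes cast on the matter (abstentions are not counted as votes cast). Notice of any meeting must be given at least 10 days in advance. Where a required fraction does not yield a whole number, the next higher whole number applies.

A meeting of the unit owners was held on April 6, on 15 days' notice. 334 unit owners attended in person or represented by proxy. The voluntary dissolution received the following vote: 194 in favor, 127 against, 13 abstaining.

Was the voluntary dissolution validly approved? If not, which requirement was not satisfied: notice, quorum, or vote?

Notice: 15 days given; 10 required. Satisfied.
Quorum: 50% of 719 = 359.50, rounded up to 360; 334 present. Not satisfied.
Vote: requires three-fifths of the votes cast (334 − 13 abstaining = 321); 3/5 of 321 = 192.60, rounded up to 193, so 193 needed; 194 in favor. Satisfied.

Invalid — quorum requirement not satisfied.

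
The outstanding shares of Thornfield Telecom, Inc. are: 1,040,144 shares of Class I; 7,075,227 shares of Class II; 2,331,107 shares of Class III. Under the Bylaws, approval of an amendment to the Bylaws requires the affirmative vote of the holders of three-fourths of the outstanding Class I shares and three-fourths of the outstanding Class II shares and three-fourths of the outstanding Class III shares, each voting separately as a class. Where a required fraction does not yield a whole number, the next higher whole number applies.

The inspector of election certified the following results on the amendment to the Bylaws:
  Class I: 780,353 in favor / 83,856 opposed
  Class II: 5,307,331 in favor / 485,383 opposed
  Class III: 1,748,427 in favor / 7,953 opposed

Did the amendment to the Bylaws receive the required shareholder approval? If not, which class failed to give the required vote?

Approved — every class gave the required vote.

Class I: 3/4 of 1040144 = 780108; 780,108 required, 780,353 in favor — approved.
Class II: 3/4 of 7075227 = 5306420.25, rounded up to 5306421; 5,306,421 required, 5,307,331 in favor — approved.
Class III: 3/4 of 2331107 = 1748330.25, rounded up to 1748331; 1,748,331 required, 1,748,427 in favor — approved.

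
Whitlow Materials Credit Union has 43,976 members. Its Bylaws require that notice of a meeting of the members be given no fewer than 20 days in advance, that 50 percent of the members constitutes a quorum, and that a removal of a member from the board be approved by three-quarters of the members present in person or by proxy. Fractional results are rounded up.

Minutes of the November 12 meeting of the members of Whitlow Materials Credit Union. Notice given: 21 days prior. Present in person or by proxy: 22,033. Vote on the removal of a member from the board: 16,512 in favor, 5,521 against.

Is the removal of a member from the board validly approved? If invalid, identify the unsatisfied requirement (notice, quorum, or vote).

Notice: 21 days given; 20 required. Satisfied.
Quorum: 50% of 43,976 = 21,988; 22,033 present. Satisfied.
Vote: requires three-fourths of those present (22,033); 3/4 of 22033 = 16524.75, rounded up to 16525, so 16,525 needed; 16,512 in favor. Not satisfied.

Invalid — vote requirement not satisfied.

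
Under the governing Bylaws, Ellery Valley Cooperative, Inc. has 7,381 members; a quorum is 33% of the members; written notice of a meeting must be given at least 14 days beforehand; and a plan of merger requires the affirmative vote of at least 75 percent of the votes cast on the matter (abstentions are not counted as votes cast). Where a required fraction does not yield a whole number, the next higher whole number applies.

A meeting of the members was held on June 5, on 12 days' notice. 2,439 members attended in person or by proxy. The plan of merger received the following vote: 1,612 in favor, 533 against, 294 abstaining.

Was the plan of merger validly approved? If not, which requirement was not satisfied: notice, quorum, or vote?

Notice: 12 days given; 14 required. Not satisfied.
Quorum: 33% of 7,381 = 2,435.73, rounded up to 2,436; 2,439 present. Satisfied.
Vote: requires three-fourths of the votes cast (2,439 − 294 abstaining = 2,145); 3/4 of 2145 = 1608.75, rounded up to 1609, so 1,609 needed; 1,612 in favor. Satisfied.

Invalid — notice requirement not satisfied.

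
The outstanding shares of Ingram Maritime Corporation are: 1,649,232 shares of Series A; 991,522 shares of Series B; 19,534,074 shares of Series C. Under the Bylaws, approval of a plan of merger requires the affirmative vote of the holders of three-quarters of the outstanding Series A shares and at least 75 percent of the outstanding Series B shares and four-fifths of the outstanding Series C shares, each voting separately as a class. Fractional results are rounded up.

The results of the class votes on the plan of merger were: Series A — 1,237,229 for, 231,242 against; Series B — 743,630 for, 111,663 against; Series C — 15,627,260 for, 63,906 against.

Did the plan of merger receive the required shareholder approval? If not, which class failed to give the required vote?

Not approved — the Series B shares did not give the required vote.

Series A: 3/4 of 1649232 = 1236924; 1,236,924 required, 1,237,229 in favor — approved.
Series B: 3/4 of 991522 = 743641.50, rounded up to 743642; 743,642 required, 743,630 in favor — not approved.
Series C: 4/5 of 19534074 = 15627259.20, rounded up to 15627260; 15,627,260 required, 15,627,260 in favor — approved.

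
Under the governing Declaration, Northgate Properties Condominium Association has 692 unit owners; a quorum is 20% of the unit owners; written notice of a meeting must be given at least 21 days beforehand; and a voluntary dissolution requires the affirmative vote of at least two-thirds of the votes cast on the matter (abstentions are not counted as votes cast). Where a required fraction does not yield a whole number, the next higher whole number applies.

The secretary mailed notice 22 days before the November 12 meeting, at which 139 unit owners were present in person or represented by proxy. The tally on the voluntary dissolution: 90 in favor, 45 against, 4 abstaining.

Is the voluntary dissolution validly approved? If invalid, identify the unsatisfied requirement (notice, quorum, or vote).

Valid — all requirements satisfied.

Notice: 22 days given; 21 required. Satisfied.
Quorum: 20% of 692 = 138.40, rounded up to 139; 139 present. Satisfied.
Vote: requires two-thirds of the votes cast (139 − 4 abstaining = 135); 2/3 of 135 = 90, so 90 needed; 90 in favor. Satisfied.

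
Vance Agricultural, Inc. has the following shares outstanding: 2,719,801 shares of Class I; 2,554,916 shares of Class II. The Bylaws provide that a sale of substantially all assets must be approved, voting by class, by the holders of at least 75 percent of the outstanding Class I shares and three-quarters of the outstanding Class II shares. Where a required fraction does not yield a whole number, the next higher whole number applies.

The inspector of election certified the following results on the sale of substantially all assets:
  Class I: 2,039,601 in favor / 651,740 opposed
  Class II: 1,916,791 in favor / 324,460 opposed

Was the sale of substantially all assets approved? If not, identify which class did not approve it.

Class I: 3/4 of 2719801 = 2039850.75, rounded up to 2039851; 2,039,851 required, 2,039,601 in favor — not approved.
Class II: 3/4 of 2554916 = 1916187; 1,916,187 required, 1,916,791 in favor — approved.

Not approved — the Class I shares did not give the required vote.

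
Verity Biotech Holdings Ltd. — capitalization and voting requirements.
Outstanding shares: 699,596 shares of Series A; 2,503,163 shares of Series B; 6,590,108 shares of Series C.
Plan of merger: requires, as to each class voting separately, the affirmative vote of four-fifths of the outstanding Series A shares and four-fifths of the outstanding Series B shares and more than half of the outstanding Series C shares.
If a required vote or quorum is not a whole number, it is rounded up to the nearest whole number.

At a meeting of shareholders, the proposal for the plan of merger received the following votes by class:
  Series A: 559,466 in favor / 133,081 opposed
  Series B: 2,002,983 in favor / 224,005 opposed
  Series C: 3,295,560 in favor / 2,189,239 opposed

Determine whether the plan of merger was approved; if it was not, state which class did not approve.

Not approved — the Series A shares did not give the required vote.

Series A: 4/5 of 699596 = 559676.80, rounded up to 559677; 559,677 required, 559,466 in favor — not approved.
Series B: 4/5 of 2503163 = 2002530.40, rounded up to 2002531; 2,002,531 required, 2,002,983 in favor — approved.
Series C: a majority of 6590108 is 3295055; 3,295,055 required, 3,295,560 in favor — approved.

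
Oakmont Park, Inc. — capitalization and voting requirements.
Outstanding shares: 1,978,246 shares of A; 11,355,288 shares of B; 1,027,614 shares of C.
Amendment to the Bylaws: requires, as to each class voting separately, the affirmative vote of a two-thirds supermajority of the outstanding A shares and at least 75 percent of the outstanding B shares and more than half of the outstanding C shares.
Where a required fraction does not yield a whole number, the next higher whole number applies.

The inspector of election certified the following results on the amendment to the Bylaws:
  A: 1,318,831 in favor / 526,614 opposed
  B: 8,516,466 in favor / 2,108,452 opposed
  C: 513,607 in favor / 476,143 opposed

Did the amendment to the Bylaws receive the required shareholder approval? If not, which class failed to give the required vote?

Not approved — the C shares did not give the required vote.

A: 2/3 of 1978246 = 1318830.67, rounded up to 1318831; 1,318,831 required, 1,318,831 in favor — approved.
B: 3/4 of 11355288 = 8516466; 8,516,466 required, 8,516,466 in favor — approved.
C: a majority of 1027614 is 513808; 513,808 required, 513,607 in favor — not approved.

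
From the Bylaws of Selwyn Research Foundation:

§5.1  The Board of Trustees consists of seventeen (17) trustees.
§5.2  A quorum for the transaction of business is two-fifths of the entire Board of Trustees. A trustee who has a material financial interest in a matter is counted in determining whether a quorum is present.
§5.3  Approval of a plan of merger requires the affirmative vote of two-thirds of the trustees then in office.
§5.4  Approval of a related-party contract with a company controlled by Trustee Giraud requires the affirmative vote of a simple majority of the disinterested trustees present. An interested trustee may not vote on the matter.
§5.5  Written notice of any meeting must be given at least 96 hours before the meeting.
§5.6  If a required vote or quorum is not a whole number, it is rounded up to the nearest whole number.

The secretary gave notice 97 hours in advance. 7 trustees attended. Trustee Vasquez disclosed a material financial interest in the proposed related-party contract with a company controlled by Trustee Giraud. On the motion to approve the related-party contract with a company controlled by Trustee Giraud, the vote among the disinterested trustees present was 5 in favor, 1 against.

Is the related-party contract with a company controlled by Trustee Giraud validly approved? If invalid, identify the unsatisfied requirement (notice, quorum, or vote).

Valid — all requirements satisfied.

Notice: 97 hours given; 96 required (97 ≥ 96). Satisfied.
Quorum: 7 present (interested trustees count toward quorum); quorum is 7. Satisfied.
Vote: the related-party contract with a company controlled by Trustee Giraud requires a majority of the disinterested trustees present (7 − 1 = 6). A majority of 6 is 4, so 4 affirmative votes are needed; 5 voted in favor. Satisfied.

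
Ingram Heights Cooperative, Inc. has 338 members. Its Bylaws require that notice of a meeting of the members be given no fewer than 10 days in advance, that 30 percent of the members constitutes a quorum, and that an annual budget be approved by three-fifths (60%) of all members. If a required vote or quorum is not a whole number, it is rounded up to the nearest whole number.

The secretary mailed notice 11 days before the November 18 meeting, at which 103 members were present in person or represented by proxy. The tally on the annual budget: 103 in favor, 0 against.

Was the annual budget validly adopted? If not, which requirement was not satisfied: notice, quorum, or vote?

Notice: 11 days given; 10 required. Satisfied.
Quorum: 30% of 338 = 101.40, rounded up to 102; 103 present. Satisfied.
Vote: requires three-fifths of all members (338); 3/5 of 338 = 202.80, rounded up to 203, so 203 needed; 103 in favor. Not satisfied.

Invalid — vote requirement not satisfied.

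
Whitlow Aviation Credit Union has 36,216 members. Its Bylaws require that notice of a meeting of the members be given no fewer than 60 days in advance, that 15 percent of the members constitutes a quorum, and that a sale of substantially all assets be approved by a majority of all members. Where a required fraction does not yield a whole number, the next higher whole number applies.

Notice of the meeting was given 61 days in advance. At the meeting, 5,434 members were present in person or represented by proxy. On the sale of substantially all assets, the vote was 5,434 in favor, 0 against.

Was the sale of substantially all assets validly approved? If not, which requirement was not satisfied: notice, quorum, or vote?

Invalid — vote requirement not satisfied.

Notice: 61 days given; 60 required. Satisfied.
Quorum: 15% of 36,216 = 5,432.40, rounded up to 5,433; 5,434 present. Satisfied.
Vote: requires a majority of all members (36,216); a majority of 36216 is 18109, so 18,109 needed; 5,434 in favor. Not satisfied.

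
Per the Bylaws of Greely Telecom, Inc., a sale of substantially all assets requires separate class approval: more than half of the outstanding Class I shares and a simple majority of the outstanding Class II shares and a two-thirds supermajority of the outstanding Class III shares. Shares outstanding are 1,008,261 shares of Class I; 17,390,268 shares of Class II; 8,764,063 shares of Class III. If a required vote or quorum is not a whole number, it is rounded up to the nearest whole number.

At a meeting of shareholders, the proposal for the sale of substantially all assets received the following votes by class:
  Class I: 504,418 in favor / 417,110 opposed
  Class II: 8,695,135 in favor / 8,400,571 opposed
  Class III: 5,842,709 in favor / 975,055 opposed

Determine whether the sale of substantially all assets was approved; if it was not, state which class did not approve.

Approved — every class gave the required vote.

Class I: a majority of 1008261 is 504131; 504,131 required, 504,418 in favor — approved.
Class II: a majority of 17390268 is 8695135; 8,695,135 required, 8,695,135 in favor — approved.
Class III: 2/3 of 8764063 = 5842708.67, rounded up to 5842709; 5,842,709 required, 5,842,709 in favor — approved.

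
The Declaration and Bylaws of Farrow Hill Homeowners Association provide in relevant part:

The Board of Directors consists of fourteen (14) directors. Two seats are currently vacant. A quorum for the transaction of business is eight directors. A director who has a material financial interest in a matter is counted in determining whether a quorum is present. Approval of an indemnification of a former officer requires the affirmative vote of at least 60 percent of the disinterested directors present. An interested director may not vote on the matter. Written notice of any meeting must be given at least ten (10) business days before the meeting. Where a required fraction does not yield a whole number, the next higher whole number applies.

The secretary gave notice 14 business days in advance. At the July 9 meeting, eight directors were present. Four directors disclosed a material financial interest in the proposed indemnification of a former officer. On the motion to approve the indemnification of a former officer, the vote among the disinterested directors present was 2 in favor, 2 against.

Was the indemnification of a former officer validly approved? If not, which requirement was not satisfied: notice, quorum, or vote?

Notice: 14 business days given; 10 required (14 ≥ 10). Satisfied.
Quorum: 8 present (interested directors count toward quorum); quorum is 8. Satisfied.
Vote: the indemnification of a former officer requires three-fifths of the disinterested directors present (8 − 4 = 4). 3/5 of 4 = 2.40, rounded up to 3, so 3 affirmative votes are needed; 2 voted in favor. Not satisfied.

Invalid — vote requirement not satisfied.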